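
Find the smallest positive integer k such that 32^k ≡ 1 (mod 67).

The order of 32 must divide p − 1 = 66 = 2 · 3 · 11.
Divisors: 1, 2, 3, 6, 11, 22, 33, 66.
Check each in increasing order: 32^1 ≡ 32;  32^2 ≡ 19;  32^3 ≡ 5;  32^6 ≡ 25;  32^11 ≡ 30;  32^22 ≡ 29;  32^33 ≡ 66;  32^66 ≡ 1.
Smallest exponent giving 1 is 66.

66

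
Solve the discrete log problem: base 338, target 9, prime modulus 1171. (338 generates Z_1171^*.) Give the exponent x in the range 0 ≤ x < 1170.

580

Baby-step giant-step with m = ceil(sqrt(1170)) = 35.
Baby table (338^j mod 1171 for j=0..34):
  0:1  1:338  2:657  3:747  4:721  5:130  6:613  7:1098
  8:1088  9:50  10:506  11:62  12:1049  13:920  14:645  15:204
  16:1034  17:534  18:158  19:709  20:758  21:926  22:331  23:633
  24:832  25:176  26:938  27:874  28:320  29:428  30:631  31:156
  32:33  33:615  34:603
Giant step factor: 338^(-35) ≡ 566 (mod 1171).
Scan 9·566^i mod 1171 for i = 0, 1, …:
  i=0: 9   i=1: 410   i=2: 202   i=3: 745
  i=4: 110   i=5: 197   i=6: 257   i=7: 258
  i=8: 824   i=9: 326     …   i=15: 982
  i=16: 758
Match at i=16, j=20: x = 16·35 + 20 = 580.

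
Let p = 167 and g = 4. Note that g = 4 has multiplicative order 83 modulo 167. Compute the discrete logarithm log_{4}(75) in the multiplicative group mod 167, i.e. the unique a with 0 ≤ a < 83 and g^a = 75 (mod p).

51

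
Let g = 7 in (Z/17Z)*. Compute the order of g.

16

The order of 7 must divide p − 1 = 16 = 2^4.
Divisors: 1, 2, 4, 8, 16.
Check each in increasing order: 7^1 ≡ 7;  7^2 ≡ 15;  7^4 ≡ 4;  7^8 ≡ 16;  7^16 ≡ 1.
Smallest exponent giving 1 is 16.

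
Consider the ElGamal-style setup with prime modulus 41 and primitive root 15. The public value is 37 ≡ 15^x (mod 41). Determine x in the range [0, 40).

Successive powers of 15 modulo 41:
  15^0=1  15^1=15  15^2=20  15^3=13  15^4=31  15^5=14
  15^6=5  15^7=34  15^8=18  15^9=24  15^10=32  15^11=29
  15^12=25  15^13=6  15^14=8  15^15=38  15^16=37
So 15^16 ≡ 37 (mod 41), giving x = 16.

16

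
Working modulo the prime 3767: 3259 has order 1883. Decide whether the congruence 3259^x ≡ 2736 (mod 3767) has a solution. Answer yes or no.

no

2736 ∈ ⟨3259⟩ iff 2736^1883 ≡ 1 (mod 3767), since |⟨3259⟩| = 1883.
2736^1883 mod 3767 = 3766.
Since 3766 ≠ 1, 2736 does not lie in the subgroup.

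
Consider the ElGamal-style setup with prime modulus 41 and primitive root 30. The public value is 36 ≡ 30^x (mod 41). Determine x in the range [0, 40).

Successive powers of 30 modulo 41:
  30^0=1  30^1=30  30^2=39  30^3=22  30^4=4  30^5=38
  30^6=33  30^7=6  30^8=16  30^9=29  30^10=9  30^11=24
  30^12=23  30^13=34  30^14=36
So 30^14 ≡ 36 (mod 41), giving x = 14.

14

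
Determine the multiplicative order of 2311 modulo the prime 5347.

5346

The order of 2311 must divide p − 1 = 5346 = 2 · 3^5 · 11.
Divisors: 1, 2, 3, 6, 9, 11, 18, 22, 27, 33, 54, 66, 81, 99, 162, 198, 243, 297, 486, 594, 891, 1782, 2673, 5346.
Check each in increasing order: 2311^1 ≡ 2311;  2311^2 ≡ 4415;  2311^3 ≡ 989;  2311^6 ≡ 4967;  2311^9 ≡ 3817;  2311^11 ≡ 3658;  2311^18 ≡ 4261;  2311^22 ≡ 2770;  2311^27 ≡ 4010;  2311^33 ≡ 95;  2311^54 ≡ 1671;  2311^66 ≡ 3678;  2311^81 ≡ 919;  2311^99 ≡ 1855;  2311^162 ≡ 5082;  2311^198 ≡ 2904;  2311^243 ≡ 2427;  2311^297 ≡ 2491;  2311^486 ≡ 3282;  2311^594 ≡ 2561;  2311^891 ≡ 480;  2311^1782 ≡ 479;  2311^2673 ≡ 5346;  2311^5346 ≡ 1.
Smallest exponent giving 1 is 5346.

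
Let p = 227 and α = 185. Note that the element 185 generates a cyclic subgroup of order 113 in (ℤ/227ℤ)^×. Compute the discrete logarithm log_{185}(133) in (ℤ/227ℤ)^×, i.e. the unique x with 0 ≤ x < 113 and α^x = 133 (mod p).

50

Baby-step giant-step with m = ceil(sqrt(113)) = 11.
Baby table (185^j mod 227 for j=0..10):
  0:1  1:185  2:175  3:141  4:207  5:159  6:132  7:131
  8:173  9:225  10:84
Giant step factor: 185^(-11) ≡ 203 (mod 227).
Scan 133·203^i mod 227 for i = 0, 1, …:
  i=0: 133   i=1: 213   i=2: 109   i=3: 108
  i=4: 132
Match at i=4, j=6: x = 4·11 + 6 = 50.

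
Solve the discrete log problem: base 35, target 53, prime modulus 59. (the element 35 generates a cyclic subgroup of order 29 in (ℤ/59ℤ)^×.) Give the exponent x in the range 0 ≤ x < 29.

Successive powers of 35 modulo 59:
  35^0=1  35^1=35  35^2=45  35^3=41  35^4=19  35^5=16
  35^6=29  35^7=12  35^8=7  35^9=9  35^10=20  35^11=51
  35^12=15  35^13=53
So 35^13 ≡ 53 (mod 59), giving x = 13.

13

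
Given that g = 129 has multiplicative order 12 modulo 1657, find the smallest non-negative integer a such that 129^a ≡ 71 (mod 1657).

2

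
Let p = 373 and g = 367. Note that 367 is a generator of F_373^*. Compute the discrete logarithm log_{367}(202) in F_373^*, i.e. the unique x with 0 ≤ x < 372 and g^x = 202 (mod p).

Baby-step giant-step with m = ceil(sqrt(372)) = 20.
Baby table (367^j mod 373 for j=0..19):
  0:1  1:367  2:36  3:157  4:177  5:57  6:31  7:187
  8:370  9:18  10:265  11:275  12:215  13:202  14:280  15:185
  16:9  17:319  18:324  19:294
Giant step factor: 367^(-20) ≡ 325 (mod 373).
Scan 202·325^i mod 373 for i = 0, 1, …:
  i=0: 202
Match at i=0, j=13: x = 0·20 + 13 = 13.

13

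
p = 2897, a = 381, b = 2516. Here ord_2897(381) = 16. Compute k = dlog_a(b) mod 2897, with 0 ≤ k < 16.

9

Successive powers of 381 modulo 2897:
  381^0=1  381^1=381  381^2=311  381^3=2611  381^4=1120  381^5=861
  381^6=680  381^7=1247  381^8=2896  381^9=2516
So 381^9 ≡ 2516 (mod 2897), giving k = 9.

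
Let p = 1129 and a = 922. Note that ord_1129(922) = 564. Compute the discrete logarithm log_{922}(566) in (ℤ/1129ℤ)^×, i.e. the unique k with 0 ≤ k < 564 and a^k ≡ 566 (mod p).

216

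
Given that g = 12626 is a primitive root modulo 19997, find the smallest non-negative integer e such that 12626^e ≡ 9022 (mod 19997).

Baby-step giant-step with m = ceil(sqrt(19996)) = 142.
Baby table (12626^j mod 19997 for j=0..141):
  0:1  1:12626  2:19789  3:13396  4:3270  5:13212  6:19735  7:11490
  8:14502  9:9720  10:3131  11:17934  12:8653  13:9167  14:19903  15:12976
  16:19552  17:587  18:12572  19:17883  20:4631  21:19775  22:16605  23:6182
  24:5641  25:13949  26:6495  27:18170  28:8836  29:73  30:1836  31:4813
  32:18052  33:18743  34:4620  35:871  36:18893  37:18802  38:9665  39:8596
  40:9377  41:11762  42:9290  43:13135  44:7389  45:7509  46:2857  47:17891
  48:5654  49:18111  50:3791  51:12345  52:11352  53:11853  54:18427  55:14204
  56:6608  57:5124  58:5329  59:14046  60:11400  61:17991  62:8443  63:17308
  64:3592  65:19393  66:12750  67:5650  68:7601  69:4623  70:18752  71:18269
  72:18996  73:19475  74:8238  75:8591  76:6238  77:12802  78:2301  79:16782
  80:1320  81:8819  82:5398  83:5372  84:17045  85:2456  86:14106  87:9074
  88:5511  89:12323  90:13538  91:16429  92:3673  93:2255  94:15899  95:10888
  96:12510  97:14954  98:17527  99:9100  100:13835  101:6915  102:1888  103:1464
  104:7236  105:15440  106:14684  107:7997  108:5269  109:16372  110:3883  111:14111
  112:12213  113:4471  114:19312  115:9891  116:2501  117:2363  118:19711  119:8421
  120:19494  121:8168  122:4639  123:801  124:14941  125:13365  126:11804  127:19660
  128:4399  129:10105  130:4870  131:17842  132:6887  133:8306  134:7288  135:12091
  136:3868  137:4694  138:15333  139:3501  140:10256  141:11681
Giant step factor: 12626^(-142) ≡ 11788 (mod 19997).
Scan 9022·11788^i mod 19997 for i = 0, 1, …:
  i=0: 9022   i=1: 7290   i=2: 7411   i=3: 13972
  i=4: 6644   i=5: 11220   i=6: 1202   i=7: 11300
  i=8: 4383   i=9: 14553     …   i=113: 15609
  i=114: 6495
Match at i=114, j=26: e = 114·142 + 26 = 16214.

16214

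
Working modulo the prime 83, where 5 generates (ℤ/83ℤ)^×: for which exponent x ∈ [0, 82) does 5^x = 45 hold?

Baby-step giant-step with m = ceil(sqrt(82)) = 10.
Baby table (5^j mod 83 for j=0..9):
  0:1  1:5  2:25  3:42  4:44  5:54  6:21  7:22
  8:27  9:52
Giant step factor: 5^(-10) ≡ 68 (mod 83).
Scan 45·68^i mod 83 for i = 0, 1, …:
  i=0: 45   i=1: 72   i=2: 82   i=3: 15
  i=4: 24   i=5: 55   i=6: 5
Match at i=6, j=1: x = 6·10 + 1 = 61.

61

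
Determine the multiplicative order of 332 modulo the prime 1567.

783

The order of 332 must divide p − 1 = 1566 = 2 · 3^3 · 29.
Divisors: 1, 2, 3, 6, 9, 18, 27, 29, 54, 58, 87, 174, 261, 522, 783, 1566.
Check each in increasing order: 332^1 ≡ 332;  332^2 ≡ 534;  332^3 ≡ 217;  332^6 ≡ 79;  332^9 ≡ 1473;  332^18 ≡ 1001;  332^27 ≡ 1493;  332^29 ≡ 1226;  332^54 ≡ 775;  332^58 ≡ 323;  332^87 ≡ 1114;  332^174 ≡ 1499;  332^261 ≡ 1031;  332^522 ≡ 535;  332^783 ≡ 1.
Smallest exponent giving 1 is 783.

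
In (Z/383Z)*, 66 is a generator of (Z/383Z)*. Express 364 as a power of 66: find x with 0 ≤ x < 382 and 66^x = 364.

117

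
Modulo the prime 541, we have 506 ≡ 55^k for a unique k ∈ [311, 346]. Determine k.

Compute 55^311 mod 541 = 163, then multiply by 55 repeatedly:
  55^311=163  55^312=309  55^313=224  55^314=418  55^315=268
  55^316=133  55^317=282  55^318=362  55^319=434  55^320=66
  55^321=384  55^322=21  55^323=73  55^324=228  55^325=97
  55^326=466  55^327=203  55^328=345  55^329=40  55^330=36
  55^331=357  55^332=159  55^333=89  55^334=26  55^335=348
  55^336=205  55^337=455  55^338=139  55^339=71  55^340=118
  55^341=539  55^342=431  55^343=442  55^344=506
Found 506 at exponent 344.

344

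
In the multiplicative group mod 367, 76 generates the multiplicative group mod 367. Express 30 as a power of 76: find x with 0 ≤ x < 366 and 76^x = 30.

Baby-step giant-step with m = ceil(sqrt(366)) = 20.
Baby table (76^j mod 367 for j=0..19):
  0:1  1:76  2:271  3:44  4:41  5:180  6:101  7:336
  8:213  9:40  10:104  11:197  12:292  13:172  14:227  15:3
  16:228  17:79  18:132  19:123
Giant step factor: 76^(-20) ≡ 297 (mod 367).
Scan 30·297^i mod 367 for i = 0, 1, …:
  i=0: 30   i=1: 102   i=2: 200   i=3: 313
  i=4: 110   i=5: 7   i=6: 244   i=7: 169
  i=8: 281   i=9: 148     …   i=15: 274
  i=16: 271
Match at i=16, j=2: x = 16·20 + 2 = 322.

322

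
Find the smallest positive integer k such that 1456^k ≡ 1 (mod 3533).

3532

The order of 1456 must divide p − 1 = 3532 = 2^2 · 883.
Divisors: 1, 2, 4, 883, 1766, 3532.
Check each in increasing order: 1456^1 ≡ 1456;  1456^2 ≡ 136;  1456^4 ≡ 831;  1456^883 ≡ 548;  1456^1766 ≡ 3532;  1456^3532 ≡ 1.
Smallest exponent giving 1 is 3532.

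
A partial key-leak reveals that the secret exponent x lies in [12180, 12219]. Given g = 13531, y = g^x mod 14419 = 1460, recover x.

12196

Compute 13531^12180 mod 14419 = 5716, then multiply by 13531 repeatedly:
  13531^12180=5716  13531^12181=14099  13531^12182=10199  13531^12183=12839  13531^12184=4397
  13531^12185=3013  13531^12186=6390  13531^12187=6766  13531^12188=4515  13531^12189=13581
  13531^12190=8775  13531^12191=8479  13531^12192=11785  13531^12193=3114  13531^12194=3216
  13531^12195=13573  13531^12196=1460
Found 1460 at exponent 12196.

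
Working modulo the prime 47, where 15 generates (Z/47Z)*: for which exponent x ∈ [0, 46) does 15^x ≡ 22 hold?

45

Baby-step giant-step with m = ceil(sqrt(46)) = 7.
Baby table (15^j mod 47 for j=0..6):
  0:1  1:15  2:37  3:38  4:6  5:43  6:34
Giant step factor: 15^(-7) ≡ 20 (mod 47).
Scan 22·20^i mod 47 for i = 0, 1, …:
  i=0: 22   i=1: 17   i=2: 11   i=3: 32
  i=4: 29   i=5: 16   i=6: 38
Match at i=6, j=3: x = 6·7 + 3 = 45.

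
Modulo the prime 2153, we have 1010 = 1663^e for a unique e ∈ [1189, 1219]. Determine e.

Compute 1663^1189 mod 2153 = 871, then multiply by 1663 repeatedly:
  1663^1189=871  1663^1190=1657  1663^1191=1904  1663^1192=1442  1663^1193=1757
  1663^1194=270  1663^1195=1186  1663^1196=170  1663^1197=667  1663^1198=426
  1663^1199=101  1663^1200=29  1663^1201=861  1663^1202=98  1663^1203=1499
  1663^1204=1816  1663^1205=1502  1663^1206=346  1663^1207=547  1663^1208=1095
  1663^1209=1700  1663^1210=211  1663^1211=2107  1663^1212=1010
Found 1010 at exponent 1212.

1212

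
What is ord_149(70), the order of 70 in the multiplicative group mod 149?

148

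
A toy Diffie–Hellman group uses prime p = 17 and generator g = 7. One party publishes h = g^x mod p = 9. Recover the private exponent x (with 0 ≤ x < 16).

Successive powers of 7 modulo 17:
  7^0=1  7^1=7  7^2=15  7^3=3  7^4=4  7^5=11
  7^6=9
So 7^6 ≡ 9 (mod 17), giving x = 6.

6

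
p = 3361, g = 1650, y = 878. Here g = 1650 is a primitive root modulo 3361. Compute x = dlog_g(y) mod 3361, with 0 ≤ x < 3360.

464

Baby-step giant-step with m = ceil(sqrt(3360)) = 58.
Baby table (1650^j mod 3361 for j=0..57):
  0:1  1:1650  2:90  3:616  4:1378  5:1664  6:3024  7:1876
  8:3280  9:790  10:2793  11:519  12:2656  13:3017  14:409  15:2650
  16:3200  17:3230  18:2315  19:1654  20:3329  21:976  22:481  23:454
  24:2958  25:528  26:701  27:466  28:2592  29:1608  30:1371  31:197
  32:2394  33:925  34:356  35:2586  36:1791  37:831  38:3223  39:848
  40:1024  41:2378  42:1413  43:2277  44:2813  45:3270  46:1095  47:1893
  48:1081  49:2320  50:3182  51:418  52:695  53:649  54:2052  55:1273
  56:3186  57:296
Giant step factor: 1650^(-58) ≡ 1972 (mod 3361).
Scan 878·1972^i mod 3361 for i = 0, 1, …:
  i=0: 878   i=1: 501   i=2: 3199   i=3: 3192
  i=4: 2832   i=5: 2083   i=6: 534   i=7: 1055
  i=8: 1
Match at i=8, j=0: x = 8·58 + 0 = 464.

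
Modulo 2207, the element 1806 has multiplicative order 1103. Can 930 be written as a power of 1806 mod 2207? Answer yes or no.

no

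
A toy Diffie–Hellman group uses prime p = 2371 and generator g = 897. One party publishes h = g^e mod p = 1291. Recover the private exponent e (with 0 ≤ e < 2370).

881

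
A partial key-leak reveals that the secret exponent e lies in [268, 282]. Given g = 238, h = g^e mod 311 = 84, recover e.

276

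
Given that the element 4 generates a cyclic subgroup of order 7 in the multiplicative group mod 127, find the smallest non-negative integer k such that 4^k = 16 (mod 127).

2

Successive powers of 4 modulo 127:
  4^0=1  4^1=4  4^2=16
So 4^2 ≡ 16 (mod 127), giving k = 2.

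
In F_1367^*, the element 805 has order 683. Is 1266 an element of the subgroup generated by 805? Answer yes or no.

no

1266 ∈ ⟨805⟩ iff 1266^683 ≡ 1 (mod 1367), since |⟨805⟩| = 683.
1266^683 mod 1367 = 1366.
Since 1366 ≠ 1, 1266 does not lie in the subgroup.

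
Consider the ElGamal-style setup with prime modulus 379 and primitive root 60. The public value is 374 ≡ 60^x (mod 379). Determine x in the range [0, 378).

279

Baby-step giant-step with m = ceil(sqrt(378)) = 20.
Baby table (60^j mod 379 for j=0..19):
  0:1  1:60  2:189  3:349  4:95  5:15  6:142  7:182
  8:308  9:288  10:225  11:235  12:77  13:72  14:151  15:343
  16:114  17:18  18:322  19:370
Giant step factor: 60^(-20) ≡ 266 (mod 379).
Scan 374·266^i mod 379 for i = 0, 1, …:
  i=0: 374   i=1: 186   i=2: 206   i=3: 220
  i=4: 154   i=5: 32   i=6: 174   i=7: 46
  i=8: 108   i=9: 303   i=10: 250   i=11: 175
  i=12: 312   i=13: 370
Match at i=13, j=19: x = 13·20 + 19 = 279.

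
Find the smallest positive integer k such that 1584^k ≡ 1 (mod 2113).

The order of 1584 must divide p − 1 = 2112 = 2^6 · 3 · 11.
Divisors: 1, 2, 3, 4, 6, 8, 11, 12, 16, 22, 24, 32, 33, 44, 48, 64, 66, 88, 96, 132, 176, 192, 264, 352, 528, 704, 1056, 2112.
Check each in increasing order: 1584^1 ≡ 1584;  1584^2 ≡ 925;  1584^3 ≡ 891;  1584^4 ≡ 1973;  1584^6 ≡ 1506;  1584^8 ≡ 583;  1584^11 ≡ 1768;  1584^12 ≡ 787;  1584^16 ≡ 1809;  1584^22 ≡ 697;  1584^24 ≡ 260;  1584^32 ≡ 1557;  1584^33 ≡ 417;  1584^44 ≡ 1932;  1584^48 ≡ 2097;  1584^64 ≡ 638;  1584^66 ≡ 623;  1584^88 ≡ 1066;  1584^96 ≡ 256;  1584^132 ≡ 1450;  1584^176 ≡ 1675;  1584^192 ≡ 33;  1584^264 ≡ 65;  1584^352 ≡ 1674;  1584^528 ≡ 2112;  1584^704 ≡ 438;  1584^1056 ≡ 1.
Smallest exponent giving 1 is 1056.

1056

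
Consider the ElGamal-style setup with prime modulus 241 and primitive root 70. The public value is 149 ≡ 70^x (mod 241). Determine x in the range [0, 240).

Baby-step giant-step with m = ceil(sqrt(240)) = 16.
Baby table (70^j mod 241 for j=0..15):
  0:1  1:70  2:80  3:57  4:134  5:222  6:116  7:167
  8:122  9:105  10:120  11:206  12:201  13:92  14:174  15:130
Giant step factor: 70^(-16) ≡ 54 (mod 241).
Scan 149·54^i mod 241 for i = 0, 1, …:
  i=0: 149   i=1: 93   i=2: 202   i=3: 63
  i=4: 28   i=5: 66   i=6: 190   i=7: 138
  i=8: 222
Match at i=8, j=5: x = 8·16 + 5 = 133.

133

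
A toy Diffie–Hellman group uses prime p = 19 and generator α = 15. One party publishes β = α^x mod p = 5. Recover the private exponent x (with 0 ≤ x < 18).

Successive powers of 15 modulo 19:
  15^0=1  15^1=15  15^2=16  15^3=12  15^4=9  15^5=2
  15^6=11  15^7=13  15^8=5
So 15^8 ≡ 5 (mod 19), giving x = 8.

8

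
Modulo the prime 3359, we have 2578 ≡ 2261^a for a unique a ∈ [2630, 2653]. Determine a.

Compute 2261^2630 mod 3359 = 2287, then multiply by 2261 repeatedly:
  2261^2630=2287  2261^2631=1406  2261^2632=1352  2261^2633=182  2261^2634=1704
  2261^2635=3330  2261^2636=1611  2261^2637=1315  2261^2638=500  2261^2639=1876
  2261^2640=2578
Found 2578 at exponent 2640.

2640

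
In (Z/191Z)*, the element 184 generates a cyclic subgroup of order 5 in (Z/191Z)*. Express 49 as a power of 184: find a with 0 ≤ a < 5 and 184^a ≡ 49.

2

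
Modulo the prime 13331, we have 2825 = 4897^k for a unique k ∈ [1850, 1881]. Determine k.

1855

Compute 4897^1850 mod 13331 = 8558, then multiply by 4897 repeatedly:
  4897^1850=8558  4897^1851=9193  4897^1852=12665  4897^1853=4693  4897^1854=12308
  4897^1855=2825
Found 2825 at exponent 1855.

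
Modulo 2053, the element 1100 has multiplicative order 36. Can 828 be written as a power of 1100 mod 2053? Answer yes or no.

828 ∈ ⟨1100⟩ iff 828^36 ≡ 1 (mod 2053), since |⟨1100⟩| = 36.
828^36 mod 2053 = 279.
Since 279 ≠ 1, 828 does not lie in the subgroup.

no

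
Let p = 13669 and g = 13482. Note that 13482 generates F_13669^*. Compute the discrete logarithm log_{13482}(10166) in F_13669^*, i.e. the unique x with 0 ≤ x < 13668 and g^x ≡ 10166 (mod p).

13115

Baby-step giant-step with m = ceil(sqrt(13668)) = 117.
Baby table (13482^j mod 13669 for j=0..116):
  0:1  1:13482  2:7631  3:8248  4:2221  5:8412  6:12560  7:2348
  8:12001  9:11198  10:11000  11:7019  12:13340  13:6847  14:4497  15:6539
  16:7417  17:7259  18:9467  19:6641  20:2012  21:6488  22:3285  23:810
  24:12558  25:2722  26:10408  27:8371  28:6558  29:3864  30:1889  31:2151
  32:7833  33:11481  34:12755  35:6890  36:10125  37:6616  38:6687  39:7079
  40:2120  41:13630  42:7293  43:3109  44:6384  45:9064  46:13657  47:2244
  48:4111  49:10376  50:686  51:8408  52:13308  53:12831  54:6347  55:2314
  56:4690  57:11455  58:3948  59:13519  60:712  61:3546  62:6679  63:8575
  64:9417  65:2322  66:3194  67:4158  68:1587  69:3949  70:13332  71:8343
  72:11794  73:8900  74:3318  75:8308  76:4670  77:1526  78:1687  79:12587
  80:10968  81:13003  82:1521  83:2622  84:1770  85:10735  86:1898  87:468
  88:8167  89:3699  90:5406  91:584  92:144  93:410  94:5344  95:12178
  96:5437  97:8456  98:4332  99:10056  100:5850  101:13239  102:12065  103:12899
  104:7300  105:1800  106:5125  107:12124  108:1866  109:6452  110:10017  111:13143
  112:2679  113:4780  114:8294  115:7288  116:4044
Giant step factor: 13482^(-117) ≡ 1958 (mod 13669).
Scan 10166·1958^i mod 13669 for i = 0, 1, …:
  i=0: 10166   i=1: 2964   i=2: 7856   i=3: 4423
  i=4: 7757   i=5: 1947   i=6: 12244   i=7: 11995
  i=8: 2868   i=9: 11254     …   i=111: 9086
  i=112: 7019
Match at i=112, j=11: x = 112·117 + 11 = 13115.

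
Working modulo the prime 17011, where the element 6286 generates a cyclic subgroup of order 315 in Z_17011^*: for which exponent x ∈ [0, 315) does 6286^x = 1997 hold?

126

Baby-step giant-step with m = ceil(sqrt(315)) = 18.
Baby table (6286^j mod 17011 for j=0..17):
  0:1  1:6286  2:14254  3:3707  4:14143  5:3412  6:13972  7:199
  8:9111  9:12720  10:6220  11:7642  12:15559  13:7635  14:5579  15:9923
  16:13652  17:12988
Giant step factor: 6286^(-18) ≡ 12055 (mod 17011).
Scan 1997·12055^i mod 17011 for i = 0, 1, …:
  i=0: 1997   i=1: 3270   i=2: 5363   i=3: 9165
  i=4: 14641   i=5: 8130   i=6: 6779   i=7: 1
Match at i=7, j=0: x = 7·18 + 0 = 126.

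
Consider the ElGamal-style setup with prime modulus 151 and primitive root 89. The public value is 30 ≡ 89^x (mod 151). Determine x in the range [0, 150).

31

Baby-step giant-step with m = ceil(sqrt(150)) = 13.
Baby table (89^j mod 151 for j=0..12):
  0:1  1:89  2:69  3:101  4:80  5:23  6:84  7:77
  8:58  9:28  10:76  11:120  12:110
Giant step factor: 89^(-13) ≡ 6 (mod 151).
Scan 30·6^i mod 151 for i = 0, 1, …:
  i=0: 30   i=1: 29   i=2: 23
Match at i=2, j=5: x = 2·13 + 5 = 31.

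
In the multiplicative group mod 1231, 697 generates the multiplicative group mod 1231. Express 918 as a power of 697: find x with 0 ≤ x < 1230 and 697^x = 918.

1118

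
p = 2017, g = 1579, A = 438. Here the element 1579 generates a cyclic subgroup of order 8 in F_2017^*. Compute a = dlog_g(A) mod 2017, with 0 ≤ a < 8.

5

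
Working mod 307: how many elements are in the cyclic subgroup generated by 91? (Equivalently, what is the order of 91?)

34

The order of 91 must divide p − 1 = 306 = 2 · 3^2 · 17.
Divisors: 1, 2, 3, 6, 9, 17, 18, 34, 51, 102, 153, 306.
Check each in increasing order: 91^1 ≡ 91;  91^2 ≡ 299;  91^3 ≡ 193;  91^6 ≡ 102;  91^9 ≡ 38;  91^17 ≡ 306;  91^18 ≡ 216;  91^34 ≡ 1.
Smallest exponent giving 1 is 34.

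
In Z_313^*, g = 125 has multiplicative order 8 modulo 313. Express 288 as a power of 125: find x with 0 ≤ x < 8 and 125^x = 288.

Successive powers of 125 modulo 313:
  125^0=1  125^1=125  125^2=288
So 125^2 ≡ 288 (mod 313), giving x = 2.

2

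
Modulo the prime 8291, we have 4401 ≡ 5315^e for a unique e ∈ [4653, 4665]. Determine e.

4654

Compute 5315^4653 mod 8291 = 1411, then multiply by 5315 repeatedly:
  5315^4653=1411  5315^4654=4401
Found 4401 at exponent 4654.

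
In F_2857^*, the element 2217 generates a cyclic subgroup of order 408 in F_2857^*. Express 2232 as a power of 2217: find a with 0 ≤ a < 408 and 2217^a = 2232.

8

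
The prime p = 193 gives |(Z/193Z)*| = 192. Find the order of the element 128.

The order of 128 must divide p − 1 = 192 = 2^6 · 3.
Divisors: 1, 2, 3, 4, 6, 8, 12, 16, 24, 32, 48, 64, 96, 192.
Check each in increasing order: 128^1 ≡ 128;  128^2 ≡ 172;  128^3 ≡ 14;  128^4 ≡ 55;  128^6 ≡ 3;  128^8 ≡ 130;  128^12 ≡ 9;  128^16 ≡ 109;  128^24 ≡ 81;  128^32 ≡ 108;  128^48 ≡ 192;  128^64 ≡ 84;  128^96 ≡ 1.
Smallest exponent giving 1 is 96.

96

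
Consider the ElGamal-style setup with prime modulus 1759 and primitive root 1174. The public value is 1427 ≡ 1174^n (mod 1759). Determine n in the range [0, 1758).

Baby-step giant-step with m = ceil(sqrt(1758)) = 42.
Baby table (1174^j mod 1759 for j=0..41):
  0:1  1:1174  2:979  3:719  4:1545  5:301  6:1574  7:926
  8:62  9:669  10:892  11:603  12:804  13:1072  14:843  15:1124
  16:326  17:1021  18:775  19:447  20:596  21:1381  22:1255  23:1087
  24:863  25:1737  26:557  27:1329  28:13  29:1190  30:414  31:552
  32:736  33:395  34:1113  35:1484  36:806  37:1661  38:1042  39:803
  40:1657  41:1623
Giant step factor: 1174^(-42) ≡ 1025 (mod 1759).
Scan 1427·1025^i mod 1759 for i = 0, 1, …:
  i=0: 1427   i=1: 946   i=2: 441   i=3: 1721
  i=4: 1507   i=5: 273   i=6: 144   i=7: 1603
  i=8: 169   i=9: 843
Match at i=9, j=14: n = 9·42 + 14 = 392.

392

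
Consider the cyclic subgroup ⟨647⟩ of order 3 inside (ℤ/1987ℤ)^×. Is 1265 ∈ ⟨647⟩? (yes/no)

no

1265 ∈ ⟨647⟩ iff 1265^3 ≡ 1 (mod 1987), since |⟨647⟩| = 3.
1265^3 mod 1987 = 557.
Since 557 ≠ 1, 1265 does not lie in the subgroup.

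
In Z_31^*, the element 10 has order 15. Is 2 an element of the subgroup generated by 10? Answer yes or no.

yes

2 ∈ ⟨10⟩ iff 2^15 ≡ 1 (mod 31), since |⟨10⟩| = 15.
2^15 mod 31 = 1.
Since 1 = 1, 2 lies in the subgroup.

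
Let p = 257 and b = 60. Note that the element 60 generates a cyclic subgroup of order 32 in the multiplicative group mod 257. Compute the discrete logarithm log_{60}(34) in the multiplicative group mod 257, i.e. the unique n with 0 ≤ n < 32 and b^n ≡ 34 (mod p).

Successive powers of 60 modulo 257:
  60^0=1  60^1=60  60^2=2  60^3=120  60^4=4  60^5=240
  60^6=8  60^7=223  60^8=16  60^9=189  60^10=32  60^11=121
  60^12=64  60^13=242  60^14=128  60^15=227  60^16=256  60^17=197
  60^18=255  60^19=137  60^20=253  60^21=17  60^22=249  60^23=34
So 60^23 ≡ 34 (mod 257), giving n = 23.

23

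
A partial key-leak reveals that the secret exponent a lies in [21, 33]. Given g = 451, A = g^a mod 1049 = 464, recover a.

Compute 451^21 mod 1049 = 390, then multiply by 451 repeatedly:
  451^21=390  451^22=707  451^23=1010  451^24=244  451^25=948
  451^26=605  451^27=115  451^28=464
Found 464 at exponent 28.

28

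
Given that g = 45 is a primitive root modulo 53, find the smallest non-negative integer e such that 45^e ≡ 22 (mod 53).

Successive powers of 45 modulo 53:
  45^0=1  45^1=45  45^2=11  45^3=18  45^4=15  45^5=39
  45^6=6  45^7=5  45^8=13  45^9=2  45^10=37  45^11=22
So 45^11 ≡ 22 (mod 53), giving e = 11.

11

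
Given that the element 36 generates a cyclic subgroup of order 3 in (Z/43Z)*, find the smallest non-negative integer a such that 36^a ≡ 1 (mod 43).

Successive powers of 36 modulo 43:
  36^0=1
So 36^0 ≡ 1 (mod 43), giving a = 0.

0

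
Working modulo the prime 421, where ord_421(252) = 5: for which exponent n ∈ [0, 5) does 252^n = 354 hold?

2

Successive powers of 252 modulo 421:
  252^0=1  252^1=252  252^2=354
So 252^2 ≡ 354 (mod 421), giving n = 2.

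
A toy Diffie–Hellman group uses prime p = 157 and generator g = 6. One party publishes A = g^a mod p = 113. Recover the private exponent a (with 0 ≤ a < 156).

64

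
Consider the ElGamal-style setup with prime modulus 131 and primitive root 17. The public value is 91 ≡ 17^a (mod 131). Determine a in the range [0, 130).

Baby-step giant-step with m = ceil(sqrt(130)) = 12.
Baby table (17^j mod 131 for j=0..11):
  0:1  1:17  2:27  3:66  4:74  5:79  6:33  7:37
  8:105  9:82  10:84  11:118
Giant step factor: 17^(-12) ≡ 16 (mod 131).
Scan 91·16^i mod 131 for i = 0, 1, …:
  i=0: 91   i=1: 15   i=2: 109   i=3: 41
  i=4: 1
Match at i=4, j=0: a = 4·12 + 0 = 48.

48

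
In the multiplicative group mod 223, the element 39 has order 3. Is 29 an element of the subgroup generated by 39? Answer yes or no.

no

⟨39⟩ has order 3; its elements mod 223 are {1, 39, 183}.
29 is not in this set.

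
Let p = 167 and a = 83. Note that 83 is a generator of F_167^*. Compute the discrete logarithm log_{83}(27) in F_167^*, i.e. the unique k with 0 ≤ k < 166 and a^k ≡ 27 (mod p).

22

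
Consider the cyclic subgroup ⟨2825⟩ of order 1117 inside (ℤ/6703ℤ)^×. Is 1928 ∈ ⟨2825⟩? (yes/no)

yes

1928 ∈ ⟨2825⟩ iff 1928^1117 ≡ 1 (mod 6703), since |⟨2825⟩| = 1117.
1928^1117 mod 6703 = 1.
Since 1 = 1, 1928 lies in the subgroup.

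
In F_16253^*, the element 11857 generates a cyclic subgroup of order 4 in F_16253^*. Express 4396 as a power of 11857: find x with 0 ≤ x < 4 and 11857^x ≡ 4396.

3

Successive powers of 11857 modulo 16253:
  11857^0=1  11857^1=11857  11857^2=16252  11857^3=4396
So 11857^3 ≡ 4396 (mod 16253), giving x = 3.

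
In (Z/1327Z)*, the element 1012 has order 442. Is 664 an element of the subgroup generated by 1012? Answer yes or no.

yes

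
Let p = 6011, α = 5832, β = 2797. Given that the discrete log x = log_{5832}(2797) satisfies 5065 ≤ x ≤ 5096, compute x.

Compute 5832^5065 mod 6011 = 1165, then multiply by 5832 repeatedly:
  5832^5065=1165  5832^5066=1850  5832^5067=5466  5832^5068=1379  5832^5069=5621
  5832^5070=3689  5832^5071=879  5832^5072=4956  5832^5073=2504  5832^5074=2609
  5832^5075=1847  5832^5076=6003  5832^5077=1432  5832^5078=2145  5832^5079=749
  5832^5080=4182  5832^5081=2797
Found 2797 at exponent 5081.

5081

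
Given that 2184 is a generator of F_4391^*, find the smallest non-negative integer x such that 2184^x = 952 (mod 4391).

2614

Baby-step giant-step with m = ceil(sqrt(4390)) = 67.
Baby table (2184^j mod 4391 for j=0..66):
  0:1  1:2184  2:1230  3:3419  4:2396  5:3183  6:719  7:2709
  8:1779  9:3692  10:1452  11:866  12:3214  13:2558  14:1320  15:2384
  16:3321  17:3523  18:1200  19:3764  20:624  21:1606  22:3486  23:3821
  24:2164  25:1460  26:774  27:4272  28:3564  29:2924  30:1502  31:291
  32:3240  33:2259  34:2563  35:3458  36:4143  37:2852  38:2330  39:3942
  40:2968  41:996  42:1719  43:4382  44:2299  45:2103  46:4357  47:391
  48:2090  49:2311  50:1965  51:1553  52:1900  53:105  54:988  55:1811
  56:3324  57:1293  58:499  59:848  60:3421  61:2373  62:1252  63:3166
  64:3110  65:3754  66:739
Giant step factor: 2184^(-67) ≡ 4058 (mod 4391).
Scan 952·4058^i mod 4391 for i = 0, 1, …:
  i=0: 952   i=1: 3527   i=2: 2297   i=3: 3524
  i=4: 3296   i=5: 182   i=6: 868   i=7: 762
  i=8: 932   i=9: 1405     …   i=38: 33
  i=39: 2184
Match at i=39, j=1: x = 39·67 + 1 = 2614.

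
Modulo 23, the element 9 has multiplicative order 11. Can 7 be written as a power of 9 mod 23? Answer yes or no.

no

7 ∈ ⟨9⟩ iff 7^11 ≡ 1 (mod 23), since |⟨9⟩| = 11.
7^11 mod 23 = 22.
Since 22 ≠ 1, 7 does not lie in the subgroup.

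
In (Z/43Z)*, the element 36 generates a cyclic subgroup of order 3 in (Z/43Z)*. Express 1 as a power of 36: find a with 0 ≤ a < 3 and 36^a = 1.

Successive powers of 36 modulo 43:
  36^0=1
So 36^0 ≡ 1 (mod 43), giving a = 0.

0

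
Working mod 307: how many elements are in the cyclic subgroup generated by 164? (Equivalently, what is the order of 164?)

153

The order of 164 must divide p − 1 = 306 = 2 · 3^2 · 17.
Divisors: 1, 2, 3, 6, 9, 17, 18, 34, 51, 102, 153, 306.
Check each in increasing order: 164^1 ≡ 164;  164^2 ≡ 187;  164^3 ≡ 275;  164^6 ≡ 103;  164^9 ≡ 81;  164^17 ≡ 274;  164^18 ≡ 114;  164^34 ≡ 168;  164^51 ≡ 289;  164^102 ≡ 17;  164^153 ≡ 1.
Smallest exponent giving 1 is 153.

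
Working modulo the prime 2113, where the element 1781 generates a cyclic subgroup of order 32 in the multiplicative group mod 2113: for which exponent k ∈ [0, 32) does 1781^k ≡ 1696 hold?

13

Successive powers of 1781 modulo 2113:
  1781^0=1  1781^1=1781  1781^2=348  1781^3=679  1781^4=663  1781^5=1749
  1781^6=407  1781^7=108  1781^8=65  1781^9=1663  1781^10=1490  1781^11=1875
  1781^12=835  1781^13=1696
So 1781^13 ≡ 1696 (mod 2113), giving k = 13.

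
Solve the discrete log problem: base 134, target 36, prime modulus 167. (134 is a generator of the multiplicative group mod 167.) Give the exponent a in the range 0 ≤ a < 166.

92

Baby-step giant-step with m = ceil(sqrt(166)) = 13.
Baby table (134^j mod 167 for j=0..12):
  0:1  1:134  2:87  3:135  4:54  5:55  6:22  7:109
  8:77  9:131  10:19  11:41  12:150
Giant step factor: 134^(-13) ≡ 103 (mod 167).
Scan 36·103^i mod 167 for i = 0, 1, …:
  i=0: 36   i=1: 34   i=2: 162   i=3: 153
  i=4: 61   i=5: 104   i=6: 24   i=7: 134
Match at i=7, j=1: a = 7·13 + 1 = 92.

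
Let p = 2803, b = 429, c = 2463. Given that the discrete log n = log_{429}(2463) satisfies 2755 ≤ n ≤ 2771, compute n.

2768

Compute 429^2755 mod 2803 = 1520, then multiply by 429 repeatedly:
  429^2755=1520  429^2756=1784  429^2757=117  429^2758=2542  429^2759=151
  429^2760=310  429^2761=1249  429^2762=448  429^2763=1588  429^2764=123
  429^2765=2313  429^2766=15  429^2767=829  429^2768=2463
Found 2463 at exponent 2768.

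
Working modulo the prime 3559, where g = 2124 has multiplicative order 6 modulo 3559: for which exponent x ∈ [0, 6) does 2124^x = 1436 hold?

Successive powers of 2124 modulo 3559:
  2124^0=1  2124^1=2124  2124^2=2123  2124^3=3558  2124^4=1435  2124^5=1436
So 2124^5 ≡ 1436 (mod 3559), giving x = 5.

5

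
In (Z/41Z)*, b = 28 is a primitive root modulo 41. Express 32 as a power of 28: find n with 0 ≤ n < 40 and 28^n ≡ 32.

30

Successive powers of 28 modulo 41:
  28^0=1  28^1=28  28^2=5  28^3=17  28^4=25  28^5=3
  28^6=2  28^7=15  28^8=10  28^9=34  28^10=9  28^11=6
  28^12=4  28^13=30  28^14=20  28^15=27  28^16=18  28^17=12
  28^18=8  28^19=19  28^20=40  28^21=13  28^22=36  28^23=24
  28^24=16  28^25=38  28^26=39  28^27=26  28^28=31  28^29=7
  28^30=32
So 28^30 ≡ 32 (mod 41), giving n = 30.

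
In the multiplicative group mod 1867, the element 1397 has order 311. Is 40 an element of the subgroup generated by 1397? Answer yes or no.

yes

40 ∈ ⟨1397⟩ iff 40^311 ≡ 1 (mod 1867), since |⟨1397⟩| = 311.
40^311 mod 1867 = 1.
Since 1 = 1, 40 lies in the subgroup.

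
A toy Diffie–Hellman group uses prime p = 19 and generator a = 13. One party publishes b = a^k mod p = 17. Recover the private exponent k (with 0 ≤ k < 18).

2

Successive powers of 13 modulo 19:
  13^0=1  13^1=13  13^2=17
So 13^2 ≡ 17 (mod 19), giving k = 2.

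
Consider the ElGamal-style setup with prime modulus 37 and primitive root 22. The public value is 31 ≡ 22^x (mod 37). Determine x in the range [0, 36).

Successive powers of 22 modulo 37:
  22^0=1  22^1=22  22^2=3  22^3=29  22^4=9  22^5=13
  22^6=27  22^7=2  22^8=7  22^9=6  22^10=21  22^11=18
  22^12=26  22^13=17  22^14=4  22^15=14  22^16=12  22^17=5
  22^18=36  22^19=15  22^20=34  22^21=8  22^22=28  22^23=24
  22^24=10  22^25=35  22^26=30  22^27=31
So 22^27 ≡ 31 (mod 37), giving x = 27.

27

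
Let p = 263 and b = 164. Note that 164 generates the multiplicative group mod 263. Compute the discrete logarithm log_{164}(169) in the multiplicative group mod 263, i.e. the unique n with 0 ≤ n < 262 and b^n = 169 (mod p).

162

Baby-step giant-step with m = ceil(sqrt(262)) = 17.
Baby table (164^j mod 263 for j=0..16):
  0:1  1:164  2:70  3:171  4:166  5:135  6:48  7:245
  8:204  9:55  10:78  11:168  12:200  13:188  14:61  15:10
  16:62
Giant step factor: 164^(-17) ≡ 65 (mod 263).
Scan 169·65^i mod 263 for i = 0, 1, …:
  i=0: 169   i=1: 202   i=2: 243   i=3: 15
  i=4: 186   i=5: 255   i=6: 6   i=7: 127
  i=8: 102   i=9: 55
Match at i=9, j=9: n = 9·17 + 9 = 162.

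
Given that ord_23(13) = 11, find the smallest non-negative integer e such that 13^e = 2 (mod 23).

8

Successive powers of 13 modulo 23:
  13^0=1  13^1=13  13^2=8  13^3=12  13^4=18  13^5=4
  13^6=6  13^7=9  13^8=2
So 13^8 ≡ 2 (mod 23), giving e = 8.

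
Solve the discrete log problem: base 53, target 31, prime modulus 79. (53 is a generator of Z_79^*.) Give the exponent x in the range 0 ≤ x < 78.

22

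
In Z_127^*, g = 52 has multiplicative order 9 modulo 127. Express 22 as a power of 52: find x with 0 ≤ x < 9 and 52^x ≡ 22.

Successive powers of 52 modulo 127:
  52^0=1  52^1=52  52^2=37  52^3=19  52^4=99  52^5=68
  52^6=107  52^7=103  52^8=22
So 52^8 ≡ 22 (mod 127), giving x = 8.

8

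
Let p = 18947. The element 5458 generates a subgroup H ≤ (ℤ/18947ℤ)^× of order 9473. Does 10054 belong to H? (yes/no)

10054 ∈ ⟨5458⟩ iff 10054^9473 ≡ 1 (mod 18947), since |⟨5458⟩| = 9473.
10054^9473 mod 18947 = 18946.
Since 18946 ≠ 1, 10054 does not lie in the subgroup.

no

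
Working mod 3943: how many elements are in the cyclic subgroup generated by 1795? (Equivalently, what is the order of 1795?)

The order of 1795 must divide p − 1 = 3942 = 2 · 3^3 · 73.
Divisors: 1, 2, 3, 6, 9, 18, 27, 54, 73, 146, 219, 438, 657, 1314, 1971, 3942.
Check each in increasing order: 1795^1 ≡ 1795;  1795^2 ≡ 594;  1795^3 ≡ 1620;  1795^6 ≡ 2305;  1795^9 ≡ 79;  1795^18 ≡ 2298;  1795^27 ≡ 164;  1795^54 ≡ 3238;  1795^73 ≡ 3468;  1795^146 ≡ 874;  1795^219 ≡ 2808;  1795^438 ≡ 2807;  1795^657 ≡ 3942;  1795^1314 ≡ 1.
Smallest exponent giving 1 is 1314.

1314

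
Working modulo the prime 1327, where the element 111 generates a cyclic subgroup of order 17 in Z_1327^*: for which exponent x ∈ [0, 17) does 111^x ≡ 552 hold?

10

Successive powers of 111 modulo 1327:
  111^0=1  111^1=111  111^2=378  111^3=821  111^4=895  111^5=1147
  111^6=1252  111^7=964  111^8=844  111^9=794  111^10=552
So 111^10 ≡ 552 (mod 1327), giving x = 10.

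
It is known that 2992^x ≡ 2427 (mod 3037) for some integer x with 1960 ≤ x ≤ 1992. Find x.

1988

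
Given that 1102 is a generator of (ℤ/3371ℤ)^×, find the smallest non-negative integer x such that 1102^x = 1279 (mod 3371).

81

Baby-step giant-step with m = ceil(sqrt(3370)) = 59.
Baby table (1102^j mod 3371 for j=0..58):
  0:1  1:1102  2:844  3:3063  4:1055  5:2986  6:476  7:2047
  8:595  9:1716  10:3272  11:2145  12:719  13:153  14:56  15:1034
  16:70  17:2978  18:1773  19:2037  20:3059  21:18  22:2981  23:1708
  24:1198  25:2135  26:3183  27:1826  28:3136  29:597  30:549  31:1589
  32:1529  33:2829  34:2754  35:1008  36:1757  37:1260  38:3039  39:1575
  40:2956  41:1126  42:324  43:3093  44:405  45:1338  46:1349  47:3358
  48:2529  49:2512  50:633  51:3140  52:1634  53:554  54:357  55:2378
  56:1289  57:1287  58:2454
Giant step factor: 1102^(-59) ≡ 2240 (mod 3371).
Scan 1279·2240^i mod 3371 for i = 0, 1, …:
  i=0: 1279   i=1: 2981
Match at i=1, j=22: x = 1·59 + 22 = 81.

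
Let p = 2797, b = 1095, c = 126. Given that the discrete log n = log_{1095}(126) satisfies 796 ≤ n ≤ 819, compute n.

811

Compute 1095^796 mod 2797 = 47, then multiply by 1095 repeatedly:
  1095^796=47  1095^797=1119  1095^798=219  1095^799=2060  1095^800=1318
  1095^801=2755  1095^802=1559  1095^803=935  1095^804=123  1095^805=429
  1095^806=2656  1095^807=2237  1095^808=2140  1095^809=2211  1095^810=1640
  1095^811=126
Found 126 at exponent 811.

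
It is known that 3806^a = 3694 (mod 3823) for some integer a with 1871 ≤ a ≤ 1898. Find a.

Compute 3806^1871 mod 3823 = 145, then multiply by 3806 repeatedly:
  3806^1871=145  3806^1872=1358  3806^1873=3675  3806^1874=2516  3806^1875=3104
  3806^1876=754  3806^1877=2474  3806^1878=3818  3806^1879=85  3806^1880=2378
  3806^1881=1627  3806^1882=2925  3806^1883=3797  3806^1884=442  3806^1885=132
  3806^1886=1579  3806^1887=3741  3806^1888=1394  3806^1889=3063  3806^1890=1451
  3806^1891=2094  3806^1892=2632  3806^1893=1132  3806^1894=3694
Found 3694 at exponent 1894.

1894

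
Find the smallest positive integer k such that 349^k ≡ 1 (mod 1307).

The order of 349 must divide p − 1 = 1306 = 2 · 653.
Divisors: 1, 2, 653, 1306.
Check each in increasing order: 349^1 ≡ 349;  349^2 ≡ 250;  349^653 ≡ 1306;  349^1306 ≡ 1.
Smallest exponent giving 1 is 1306.

1306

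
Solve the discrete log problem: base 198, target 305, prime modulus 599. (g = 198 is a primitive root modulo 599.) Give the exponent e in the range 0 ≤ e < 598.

401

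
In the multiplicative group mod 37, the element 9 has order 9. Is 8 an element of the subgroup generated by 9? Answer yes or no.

8 ∈ ⟨9⟩ iff 8^9 ≡ 1 (mod 37), since |⟨9⟩| = 9.
8^9 mod 37 = 6.
Since 6 ≠ 1, 8 does not lie in the subgroup.

no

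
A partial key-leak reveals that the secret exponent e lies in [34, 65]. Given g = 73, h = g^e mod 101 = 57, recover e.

65

Compute 73^34 mod 101 = 96, then multiply by 73 repeatedly:
  73^34=96  73^35=39  73^36=19  73^37=74  73^38=49
  73^39=42  73^40=36  73^41=2  73^42=45  73^43=53
  73^44=31  73^45=41  73^46=64  73^47=26  73^48=80
  73^49=83  73^50=100  73^51=28  73^52=24  73^53=35
  73^54=30  73^55=69  73^56=88  73^57=61  73^58=9
  73^59=51  73^60=87  73^61=89  73^62=33  73^63=86
  73^64=16  73^65=57
Found 57 at exponent 65.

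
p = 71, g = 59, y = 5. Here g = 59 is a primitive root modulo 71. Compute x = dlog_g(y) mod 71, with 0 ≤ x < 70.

56

Baby-step giant-step with m = ceil(sqrt(70)) = 9.
Baby table (59^j mod 71 for j=0..8):
  0:1  1:59  2:2  3:47  4:4  5:23  6:8  7:46
  8:16
Giant step factor: 59^(-9) ≡ 44 (mod 71).
Scan 5·44^i mod 71 for i = 0, 1, …:
  i=0: 5   i=1: 7   i=2: 24   i=3: 62
  i=4: 30   i=5: 42   i=6: 2
Match at i=6, j=2: x = 6·9 + 2 = 56.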